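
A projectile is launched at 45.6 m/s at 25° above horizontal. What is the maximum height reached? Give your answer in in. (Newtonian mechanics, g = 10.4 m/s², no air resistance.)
H = v₀²sin²(θ)/(2g) (with unit conversion) = 703.0 in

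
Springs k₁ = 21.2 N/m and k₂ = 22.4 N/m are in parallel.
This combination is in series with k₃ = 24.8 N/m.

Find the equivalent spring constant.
k₁₂ = k₁ + k₂ = 43.6 N/m (parallel)
1/k_eq = 1/k₁₂ + 1/k₃ → k_eq = 15.81 N/m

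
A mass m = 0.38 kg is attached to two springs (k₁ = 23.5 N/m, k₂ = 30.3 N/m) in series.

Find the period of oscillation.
k_eq = k₁k₂/(k₁+k₂) = 13.24 N/m
T = 2π√(m/k_eq) = 2π√(0.38/13.24) = 1.065 s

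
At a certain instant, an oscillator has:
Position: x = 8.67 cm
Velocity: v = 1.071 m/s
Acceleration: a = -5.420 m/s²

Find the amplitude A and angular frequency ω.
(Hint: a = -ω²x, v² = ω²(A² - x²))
a = −ω²x → ω = √(|a|/x) = √(5.42/0.0867) = 7.907 rad/s
v² = ω²(A² − x²) → A = √(x² + v²/ω²) = √(0.0867² + 1.071²/7.907²) = 0.1608 m = 16.08 cm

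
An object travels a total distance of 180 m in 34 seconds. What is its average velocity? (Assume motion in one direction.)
v_avg = Δd / Δt = 180 / 34 = 5.29 m/s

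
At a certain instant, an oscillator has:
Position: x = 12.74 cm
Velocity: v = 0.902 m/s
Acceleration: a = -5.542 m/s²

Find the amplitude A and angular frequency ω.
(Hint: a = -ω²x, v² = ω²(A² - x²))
a = −ω²x → ω = √(|a|/x) = √(5.542/0.1274) = 6.596 rad/s
v² = ω²(A² − x²) → A = √(x² + v²/ω²) = √(0.1274² + 0.902²/6.596²) = 0.1869 m = 18.69 cm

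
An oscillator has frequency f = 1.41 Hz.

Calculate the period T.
T = 1/f = 1/1.41 = 0.7092 s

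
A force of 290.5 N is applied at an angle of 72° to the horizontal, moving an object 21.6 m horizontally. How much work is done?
W = Fd cosθ = 290.5×21.6×cos(72°) = 1939.0 J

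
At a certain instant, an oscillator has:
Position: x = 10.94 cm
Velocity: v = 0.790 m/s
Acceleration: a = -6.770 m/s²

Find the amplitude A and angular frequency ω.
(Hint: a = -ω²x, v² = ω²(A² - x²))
a = −ω²x → ω = √(|a|/x) = √(6.77/0.1094) = 7.867 rad/s
v² = ω²(A² − x²) → A = √(x² + v²/ω²) = √(0.1094² + 0.79²/7.867²) = 0.1485 m = 14.85 cm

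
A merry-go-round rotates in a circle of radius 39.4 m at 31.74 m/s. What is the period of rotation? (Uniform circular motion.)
T = 2πr/v = 2π×39.4/31.74 = 7.8 s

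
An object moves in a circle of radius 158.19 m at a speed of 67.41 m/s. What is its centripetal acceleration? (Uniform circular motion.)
a_c = v²/r = 67.41²/158.19 = 4544.11/158.19 = 28.73 m/s²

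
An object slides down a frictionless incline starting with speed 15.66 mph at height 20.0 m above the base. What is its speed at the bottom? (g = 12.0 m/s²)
½mv₀² + mgh = ½mv² → v = √(v₀² + 2gh) = √(7.001² + 2×12.0×20) = 23 m/s = 51.45 mph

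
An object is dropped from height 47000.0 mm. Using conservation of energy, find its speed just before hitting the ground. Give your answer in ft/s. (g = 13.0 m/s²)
mgh = ½mv² → v = √(2gh) = √(2×13.0×47) = 34.96 m/s = 114.7 ft/s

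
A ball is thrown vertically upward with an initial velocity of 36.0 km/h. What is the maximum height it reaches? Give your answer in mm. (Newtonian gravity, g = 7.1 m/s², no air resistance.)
h_max = v₀²/(2g) (with unit conversion) = 7042.0 mm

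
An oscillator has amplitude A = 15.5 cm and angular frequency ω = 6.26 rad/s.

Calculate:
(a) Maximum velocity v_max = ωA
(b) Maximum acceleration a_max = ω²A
v_max = ωA = 6.26×0.155 = 0.9703 m/s
a_max = ω²A = 6.26²×0.155 = 6.074 m/s²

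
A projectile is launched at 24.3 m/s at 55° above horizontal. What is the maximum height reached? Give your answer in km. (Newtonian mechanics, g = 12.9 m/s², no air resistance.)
H = v₀²sin²(θ)/(2g) (with unit conversion) = 0.01536 km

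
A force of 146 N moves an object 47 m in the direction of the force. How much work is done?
W = Fd = 146×47 = 6862.0 J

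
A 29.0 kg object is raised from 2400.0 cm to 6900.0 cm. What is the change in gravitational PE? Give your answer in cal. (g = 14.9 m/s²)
ΔPE = mg(h₂ − h₁) = 29 kg × 14.9 m/s² × (69 − 24) m = 1.944e+04 J = 4647.0 cal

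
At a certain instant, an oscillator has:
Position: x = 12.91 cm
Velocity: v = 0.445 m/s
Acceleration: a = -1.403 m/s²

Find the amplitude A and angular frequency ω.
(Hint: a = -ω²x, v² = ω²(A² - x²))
a = −ω²x → ω = √(|a|/x) = √(1.403/0.1291) = 3.297 rad/s
v² = ω²(A² − x²) → A = √(x² + v²/ω²) = √(0.1291² + 0.445²/3.297²) = 0.1868 m = 18.68 cm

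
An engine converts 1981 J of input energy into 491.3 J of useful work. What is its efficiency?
η = W_out/W_in = 491.3/1981 = 0.248 = 24.8%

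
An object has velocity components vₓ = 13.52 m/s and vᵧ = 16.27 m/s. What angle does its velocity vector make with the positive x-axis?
θ = arctan(vᵧ/vₓ) = arctan(16.27/13.52) = 50.27°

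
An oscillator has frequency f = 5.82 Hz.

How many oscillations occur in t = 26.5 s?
n = f×t = 5.82×26.5 = 154.2 oscillations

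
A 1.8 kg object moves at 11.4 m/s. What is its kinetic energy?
KE = ½mv² = ½×1.8×11.4² = 116.964 J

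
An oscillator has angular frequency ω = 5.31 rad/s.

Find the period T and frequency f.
T = 2π/ω = 2π/5.31 = 1.183 s; f = ω/2π = 0.8451 Hz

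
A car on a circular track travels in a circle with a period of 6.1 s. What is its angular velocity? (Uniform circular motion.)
ω = 2π/T = 2π/6.1 = 1.03 rad/s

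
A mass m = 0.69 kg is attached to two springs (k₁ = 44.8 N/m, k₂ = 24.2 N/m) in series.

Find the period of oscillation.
k_eq = k₁k₂/(k₁+k₂) = 15.71 N/m
T = 2π√(m/k_eq) = 2π√(0.69/15.71) = 1.317 s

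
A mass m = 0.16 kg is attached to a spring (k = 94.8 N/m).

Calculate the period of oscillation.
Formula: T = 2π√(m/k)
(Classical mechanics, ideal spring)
T = 2π√(m/k) = 2π√(0.16/94.8) = 0.2581 s; f = 1/T = 3.874 Hz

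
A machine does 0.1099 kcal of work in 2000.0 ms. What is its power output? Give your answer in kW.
P = W/t = 459.8 J / 2 s = 229.9 W = 0.2299 kW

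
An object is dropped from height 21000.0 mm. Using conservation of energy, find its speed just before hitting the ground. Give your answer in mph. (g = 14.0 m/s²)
mgh = ½mv² → v = √(2gh) = √(2×14.0×21) = 24.25 m/s = 54.24 mph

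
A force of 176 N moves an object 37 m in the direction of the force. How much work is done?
W = Fd = 176×37 = 6512.0 J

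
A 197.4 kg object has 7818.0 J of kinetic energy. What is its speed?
KE = ½mv² → v = √(2KE/m) = √(2×7818.0/197.4) = 8.9 m/s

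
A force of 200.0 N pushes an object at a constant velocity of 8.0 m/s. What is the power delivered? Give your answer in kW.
P = Fv = 200 N × 8 m/s = 1600 W = 1.6 kW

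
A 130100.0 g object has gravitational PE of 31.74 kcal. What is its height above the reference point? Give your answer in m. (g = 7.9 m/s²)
PE = mgh → h = PE/(mg) = 1.328e+05 J / (130.1 kg × 7.9 m/s²) = 129.2 m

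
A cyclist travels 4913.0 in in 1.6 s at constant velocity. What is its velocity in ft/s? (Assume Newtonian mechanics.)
v = d/t (with unit conversion) = 255.9 ft/s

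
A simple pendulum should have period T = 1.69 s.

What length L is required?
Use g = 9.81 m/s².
T = 2π√(L/g) → L = g(T/2π)² = 9.81×(1.69/2π)² = 0.7097 m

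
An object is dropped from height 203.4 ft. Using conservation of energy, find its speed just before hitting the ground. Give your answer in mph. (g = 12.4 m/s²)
mgh = ½mv² → v = √(2gh) = √(2×12.4×62) = 39.21 m/s = 87.71 mph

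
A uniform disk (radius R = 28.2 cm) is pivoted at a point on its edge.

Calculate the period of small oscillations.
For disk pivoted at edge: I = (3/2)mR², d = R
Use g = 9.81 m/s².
I/m = (3/2)R² = 0.1193 m²; d = R = 0.282 m
T = 2π√((3/2)R²/(gR)) = 2π√(3R/(2g)) = 1.305 s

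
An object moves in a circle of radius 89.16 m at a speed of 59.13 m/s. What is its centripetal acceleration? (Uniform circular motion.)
a_c = v²/r = 59.13²/89.16 = 3496.36/89.16 = 39.21 m/s²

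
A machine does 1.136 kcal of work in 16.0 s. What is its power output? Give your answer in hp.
P = W/t = 4753 J / 16 s = 297.1 W = 0.3984 hp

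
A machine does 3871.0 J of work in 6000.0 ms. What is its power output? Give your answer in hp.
P = W/t = 3871 J / 6 s = 645.2 W = 0.8652 hp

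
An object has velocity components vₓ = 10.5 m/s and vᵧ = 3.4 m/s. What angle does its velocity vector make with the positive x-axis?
θ = arctan(vᵧ/vₓ) = arctan(3.4/10.5) = 17.94°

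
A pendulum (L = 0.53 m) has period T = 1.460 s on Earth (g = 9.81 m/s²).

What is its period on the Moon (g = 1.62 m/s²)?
T = 2π√(L/g), so T_moon/T_earth = √(g_earth/g_moon)
T_moon = 2π√(0.53/1.62) = 3.594 s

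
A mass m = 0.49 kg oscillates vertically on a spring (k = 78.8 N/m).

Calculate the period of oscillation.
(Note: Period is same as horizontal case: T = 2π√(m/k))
T = 2π√(m/k) = 2π√(0.49/78.8) = 0.4955 s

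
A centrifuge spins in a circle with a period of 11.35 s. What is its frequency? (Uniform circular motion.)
f = 1/T = 1/11.35 = 0.0881 Hz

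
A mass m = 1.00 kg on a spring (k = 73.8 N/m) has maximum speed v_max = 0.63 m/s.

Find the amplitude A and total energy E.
½mv²_max = ½kA² → A = v_max√(m/k) = 0.63×√(1.0/73.8) = 0.07334 m = 7.334 cm
E = ½mv²_max = ½×1.0×0.63² = 0.1985 J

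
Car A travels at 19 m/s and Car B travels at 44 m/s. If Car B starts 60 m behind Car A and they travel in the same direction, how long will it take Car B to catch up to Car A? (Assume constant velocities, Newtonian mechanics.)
Relative speed: v_rel = 44 - 19 = 25 m/s
Time to catch: t = d₀/v_rel = 60/25 = 2.4 s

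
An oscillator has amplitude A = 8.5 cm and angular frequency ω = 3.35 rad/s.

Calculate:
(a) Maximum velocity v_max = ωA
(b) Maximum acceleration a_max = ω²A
v_max = ωA = 3.35×0.085 = 0.2848 m/s
a_max = ω²A = 3.35²×0.085 = 0.9539 m/s²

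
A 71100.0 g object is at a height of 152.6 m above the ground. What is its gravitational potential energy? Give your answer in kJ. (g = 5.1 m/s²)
PE = mgh = 71.1 kg × 5.1 m/s² × 152.6 m = 5.533e+04 J = 55.33 kJ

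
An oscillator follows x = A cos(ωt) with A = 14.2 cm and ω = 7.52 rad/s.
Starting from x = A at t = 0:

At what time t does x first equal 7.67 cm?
cos(ωt) = x/A = 7.67/14.2 = 0.5401
ωt = arccos(0.5401) = 1 rad
t = 1/7.52 = 0.133 s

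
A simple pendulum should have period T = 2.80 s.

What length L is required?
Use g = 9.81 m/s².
T = 2π√(L/g) → L = g(T/2π)² = 9.81×(2.8/2π)² = 1.948 m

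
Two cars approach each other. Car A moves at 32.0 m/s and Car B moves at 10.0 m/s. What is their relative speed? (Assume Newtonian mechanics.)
v_rel = v_A + v_B = 32.0 + 10.0 = 42.0 m/s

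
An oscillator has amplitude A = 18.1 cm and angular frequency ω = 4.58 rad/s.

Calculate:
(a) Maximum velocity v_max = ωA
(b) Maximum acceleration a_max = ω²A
v_max = ωA = 4.58×0.181 = 0.829 m/s
a_max = ω²A = 4.58²×0.181 = 3.797 m/s²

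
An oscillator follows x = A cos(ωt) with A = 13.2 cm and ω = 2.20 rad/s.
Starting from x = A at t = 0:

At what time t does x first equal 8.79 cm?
cos(ωt) = x/A = 8.79/13.2 = 0.6659
ωt = arccos(0.6659) = 0.8421 rad
t = 0.8421/2.2 = 0.3828 s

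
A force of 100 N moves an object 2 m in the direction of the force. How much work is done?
W = Fd = 100×2 = 200.0 J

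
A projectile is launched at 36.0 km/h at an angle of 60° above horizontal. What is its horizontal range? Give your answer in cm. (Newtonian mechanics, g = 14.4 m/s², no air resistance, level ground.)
R = v₀² sin(2θ) / g (with unit conversion) = 601.4 cm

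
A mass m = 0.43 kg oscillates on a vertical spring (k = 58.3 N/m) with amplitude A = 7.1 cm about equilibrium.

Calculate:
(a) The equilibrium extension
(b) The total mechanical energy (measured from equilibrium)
x_eq = mg/k = 0.43×9.81/58.3 = 0.07236 m = 7.236 cm
E = ½kA² = ½×58.3×(0.071)² = 0.1469 J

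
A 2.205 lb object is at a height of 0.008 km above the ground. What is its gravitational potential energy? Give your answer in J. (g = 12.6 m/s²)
PE = mgh = 1 kg × 12.6 m/s² × 8 m = 100.8 J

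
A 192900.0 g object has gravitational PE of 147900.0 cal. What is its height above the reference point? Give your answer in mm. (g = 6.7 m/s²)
PE = mgh → h = PE/(mg) = 6.188e+05 J / (192.9 kg × 6.7 m/s²) = 478.8 m = 478800.0 mm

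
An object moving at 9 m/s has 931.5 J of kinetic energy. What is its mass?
KE = ½mv² → m = 2KE/v² = 2×931.5/9² = 23.0 kg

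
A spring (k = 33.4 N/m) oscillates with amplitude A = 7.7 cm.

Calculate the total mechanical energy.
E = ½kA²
E = ½kA² = ½×33.4×(0.077)² = 0.09901 J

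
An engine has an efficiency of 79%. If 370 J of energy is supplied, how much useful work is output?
W_out = η × W_in = 0.79 × 370 = 292.3 J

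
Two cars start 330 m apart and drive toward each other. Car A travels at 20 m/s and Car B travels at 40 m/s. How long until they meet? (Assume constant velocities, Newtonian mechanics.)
Combined speed: v_combined = 20 + 40 = 60 m/s
Time to meet: t = d/60 = 330/60 = 5.5 s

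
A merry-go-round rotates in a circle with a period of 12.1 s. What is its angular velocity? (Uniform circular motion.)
ω = 2π/T = 2π/12.1 = 0.5193 rad/s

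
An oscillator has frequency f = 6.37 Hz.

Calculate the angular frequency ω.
ω = 2πf = 2π×6.37 = 40.02 rad/s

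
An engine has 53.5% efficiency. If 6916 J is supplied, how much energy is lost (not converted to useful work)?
W_out = η × W_in = 0.535×6916 = 3700.1 J
W_lost = W_in − W_out = 6916 − 3700.1 = 3215.9 J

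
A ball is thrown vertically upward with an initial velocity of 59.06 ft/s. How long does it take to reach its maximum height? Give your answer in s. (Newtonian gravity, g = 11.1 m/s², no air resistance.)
t_up = v₀/g (with unit conversion) = 1.622 s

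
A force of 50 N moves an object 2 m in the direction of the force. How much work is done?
W = Fd = 50×2 = 100.0 J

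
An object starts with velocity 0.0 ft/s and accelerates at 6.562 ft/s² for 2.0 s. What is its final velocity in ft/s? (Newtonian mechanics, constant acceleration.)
v = v₀ + at (with unit conversion) = 13.12 ft/s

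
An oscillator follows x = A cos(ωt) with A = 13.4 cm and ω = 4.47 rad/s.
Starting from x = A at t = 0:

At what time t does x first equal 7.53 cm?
cos(ωt) = x/A = 7.53/13.4 = 0.5619
ωt = arccos(0.5619) = 0.9741 rad
t = 0.9741/4.47 = 0.2179 s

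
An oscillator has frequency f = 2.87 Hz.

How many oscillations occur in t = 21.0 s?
n = f×t = 2.87×21.0 = 60.27 oscillations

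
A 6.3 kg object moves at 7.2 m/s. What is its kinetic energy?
KE = ½mv² = ½×6.3×7.2² = 163.296 J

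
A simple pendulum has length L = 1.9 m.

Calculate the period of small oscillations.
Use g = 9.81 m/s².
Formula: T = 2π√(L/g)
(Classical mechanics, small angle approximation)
T = 2π√(L/g) = 2π√(1.9/9.81) = 2.765 s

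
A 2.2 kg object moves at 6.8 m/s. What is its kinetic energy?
KE = ½mv² = ½×2.2×6.8² = 50.864 J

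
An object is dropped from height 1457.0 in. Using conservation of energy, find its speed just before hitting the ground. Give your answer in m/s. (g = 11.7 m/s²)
mgh = ½mv² → v = √(2gh) = √(2×11.7×37.01) = 29.43 m/s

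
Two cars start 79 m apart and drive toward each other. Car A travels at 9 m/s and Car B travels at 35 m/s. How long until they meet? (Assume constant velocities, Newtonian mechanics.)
Combined speed: v_combined = 9 + 35 = 44 m/s
Time to meet: t = d/44 = 79/44 = 1.8 s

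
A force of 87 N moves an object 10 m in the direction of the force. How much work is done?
W = Fd = 87×10 = 870.0 J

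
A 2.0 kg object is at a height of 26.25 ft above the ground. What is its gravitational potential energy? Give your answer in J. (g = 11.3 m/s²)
PE = mgh = 2 kg × 11.3 m/s² × 8.001 m = 180.8 J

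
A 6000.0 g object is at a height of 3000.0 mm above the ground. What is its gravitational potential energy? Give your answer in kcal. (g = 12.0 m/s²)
PE = mgh = 6 kg × 12.0 m/s² × 3 m = 216 J = 0.05163 kcal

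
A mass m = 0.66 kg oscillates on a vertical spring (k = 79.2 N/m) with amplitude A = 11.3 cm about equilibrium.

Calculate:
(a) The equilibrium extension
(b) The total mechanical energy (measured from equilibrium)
x_eq = mg/k = 0.66×9.81/79.2 = 0.08175 m = 8.175 cm
E = ½kA² = ½×79.2×(0.113)² = 0.5057 J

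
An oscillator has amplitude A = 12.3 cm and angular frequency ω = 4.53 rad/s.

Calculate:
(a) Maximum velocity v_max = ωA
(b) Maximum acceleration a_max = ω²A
v_max = ωA = 4.53×0.123 = 0.5572 m/s
a_max = ω²A = 4.53²×0.123 = 2.524 m/s²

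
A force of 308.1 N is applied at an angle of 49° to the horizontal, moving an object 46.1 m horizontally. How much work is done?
W = Fd cosθ = 308.1×46.1×cos(49°) = 9318.3 J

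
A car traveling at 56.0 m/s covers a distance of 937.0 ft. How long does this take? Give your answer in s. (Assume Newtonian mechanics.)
t = d/v (with unit conversion) = 5.1 s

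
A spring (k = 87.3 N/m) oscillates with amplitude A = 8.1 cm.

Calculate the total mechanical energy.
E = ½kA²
E = ½kA² = ½×87.3×(0.081)² = 0.2864 J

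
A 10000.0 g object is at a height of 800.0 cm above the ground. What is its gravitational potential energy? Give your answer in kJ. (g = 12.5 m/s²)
PE = mgh = 10 kg × 12.5 m/s² × 8 m = 1000 J = 1.0 kJ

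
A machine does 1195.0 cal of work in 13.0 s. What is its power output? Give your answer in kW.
P = W/t = 5000 J / 13 s = 384.6 W = 0.3846 kW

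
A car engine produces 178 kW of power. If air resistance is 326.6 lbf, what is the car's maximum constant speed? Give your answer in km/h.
P = Fv → v = P/F = 178000 W / 1453 N = 122.5 m/s = 441.1 km/h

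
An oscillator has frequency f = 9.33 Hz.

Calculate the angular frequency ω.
ω = 2πf = 2π×9.33 = 58.62 rad/s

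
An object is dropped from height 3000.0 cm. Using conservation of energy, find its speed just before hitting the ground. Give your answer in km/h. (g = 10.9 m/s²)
mgh = ½mv² → v = √(2gh) = √(2×10.9×30) = 25.57 m/s = 92.06 km/h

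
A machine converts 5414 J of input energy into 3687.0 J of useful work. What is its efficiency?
η = W_out/W_in = 3687.0/5414 = 0.681 = 68.1%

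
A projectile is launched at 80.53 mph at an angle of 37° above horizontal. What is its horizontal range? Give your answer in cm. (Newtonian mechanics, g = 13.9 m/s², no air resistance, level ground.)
R = v₀² sin(2θ) / g (with unit conversion) = 8963.0 cm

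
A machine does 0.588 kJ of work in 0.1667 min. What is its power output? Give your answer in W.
P = W/t = 588 J / 10 s = 58.79 W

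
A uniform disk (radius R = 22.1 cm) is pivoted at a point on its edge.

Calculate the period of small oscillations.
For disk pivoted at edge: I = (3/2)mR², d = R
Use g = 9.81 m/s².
I/m = (3/2)R² = 0.07326 m²; d = R = 0.221 m
T = 2π√((3/2)R²/(gR)) = 2π√(3R/(2g)) = 1.155 s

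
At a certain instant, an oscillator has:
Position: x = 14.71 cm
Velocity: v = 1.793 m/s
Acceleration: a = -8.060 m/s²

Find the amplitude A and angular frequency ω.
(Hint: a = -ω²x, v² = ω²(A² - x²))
a = −ω²x → ω = √(|a|/x) = √(8.06/0.1471) = 7.402 rad/s
v² = ω²(A² − x²) → A = √(x² + v²/ω²) = √(0.1471² + 1.793²/7.402²) = 0.2834 m = 28.34 cm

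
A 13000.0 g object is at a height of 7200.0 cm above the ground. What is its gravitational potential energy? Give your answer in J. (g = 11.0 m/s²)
PE = mgh = 13 kg × 11.0 m/s² × 72 m = 1.03e+04 J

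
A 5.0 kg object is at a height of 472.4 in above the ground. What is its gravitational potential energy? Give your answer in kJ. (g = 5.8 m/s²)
PE = mgh = 5 kg × 5.8 m/s² × 12 m = 348 J = 0.348 kJ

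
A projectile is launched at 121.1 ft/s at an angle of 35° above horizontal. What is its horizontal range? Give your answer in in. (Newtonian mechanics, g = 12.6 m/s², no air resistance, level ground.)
R = v₀² sin(2θ) / g (with unit conversion) = 4000.0 in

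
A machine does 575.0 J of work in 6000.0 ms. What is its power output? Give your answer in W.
P = W/t = 575 J / 6 s = 95.83 W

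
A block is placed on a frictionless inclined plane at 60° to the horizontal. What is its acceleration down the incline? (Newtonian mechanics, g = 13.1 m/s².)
a = g sin(θ) = 13.1 × sin(60°) = 13.1 × 0.866 = 11.34 m/s²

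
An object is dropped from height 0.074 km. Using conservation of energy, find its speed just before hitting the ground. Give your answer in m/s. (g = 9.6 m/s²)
mgh = ½mv² → v = √(2gh) = √(2×9.6×74) = 37.69 m/s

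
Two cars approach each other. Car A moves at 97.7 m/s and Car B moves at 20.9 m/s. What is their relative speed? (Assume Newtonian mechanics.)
v_rel = v_A + v_B = 97.7 + 20.9 = 118.6 m/s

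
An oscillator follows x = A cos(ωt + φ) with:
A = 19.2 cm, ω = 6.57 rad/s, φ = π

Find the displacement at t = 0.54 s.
x = A cos(ωt + φ) = 19.2×cos(6.57×0.54 + π) = 17.64 cm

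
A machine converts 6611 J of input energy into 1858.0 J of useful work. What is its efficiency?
η = W_out/W_in = 1858.0/6611 = 0.281 = 28.1%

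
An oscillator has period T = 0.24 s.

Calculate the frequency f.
f = 1/T = 1/0.24 = 4.167 Hz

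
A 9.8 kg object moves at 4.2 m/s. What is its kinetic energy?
KE = ½mv² = ½×9.8×4.2² = 86.436 J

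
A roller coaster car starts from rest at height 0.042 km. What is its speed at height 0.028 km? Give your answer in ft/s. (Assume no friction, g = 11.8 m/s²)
mgh₁ = ½mv₂² + mgh₂ → v₂ = √(2g(h₁−h₂)) = √(2×11.8×(42−28)) = 18.18 m/s = 59.64 ft/s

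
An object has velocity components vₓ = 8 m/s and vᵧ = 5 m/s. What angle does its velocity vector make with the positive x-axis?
θ = arctan(vᵧ/vₓ) = arctan(5/8) = 32.01°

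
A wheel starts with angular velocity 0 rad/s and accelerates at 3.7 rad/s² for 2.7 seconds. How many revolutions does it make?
θ = ω₀t + ½αt² = 0×2.7 + ½×3.7×2.7² = 13.49 rad
Revolutions = θ/(2π) = 13.49/(2π) = 2.15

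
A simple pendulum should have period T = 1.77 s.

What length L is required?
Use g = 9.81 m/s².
T = 2π√(L/g) → L = g(T/2π)² = 9.81×(1.77/2π)² = 0.7785 m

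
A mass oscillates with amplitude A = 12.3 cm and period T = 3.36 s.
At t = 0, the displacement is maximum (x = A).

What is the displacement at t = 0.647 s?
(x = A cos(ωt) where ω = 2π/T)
ω = 2π/T = 2π/3.36 = 1.87 rad/s
x = A cos(ωt) = 12.3×cos(1.87×0.647) = 4.343 cm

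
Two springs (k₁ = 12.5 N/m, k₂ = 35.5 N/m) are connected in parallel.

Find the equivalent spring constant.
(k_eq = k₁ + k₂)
k_eq = k₁ + k₂ = 12.5 + 35.5 = 48 N/m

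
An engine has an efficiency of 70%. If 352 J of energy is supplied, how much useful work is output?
W_out = η × W_in = 0.7 × 352 = 246.4 J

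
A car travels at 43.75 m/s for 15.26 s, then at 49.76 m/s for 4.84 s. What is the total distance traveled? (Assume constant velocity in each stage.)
d₁ = v₁t₁ = 43.75 × 15.26 = 667.625 m
d₂ = v₂t₂ = 49.76 × 4.84 = 240.838 m
d_total = 667.625 + 240.838 = 908.46 m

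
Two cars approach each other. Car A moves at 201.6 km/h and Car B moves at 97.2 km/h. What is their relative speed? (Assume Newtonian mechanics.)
v_rel = v_A + v_B = 201.6 + 97.2 = 298.8 km/h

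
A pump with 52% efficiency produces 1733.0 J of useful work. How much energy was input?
W_in = W_out/η = 1733.0/0.52 = 3332.7 J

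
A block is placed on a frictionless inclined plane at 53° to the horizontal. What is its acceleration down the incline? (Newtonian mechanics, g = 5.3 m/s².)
a = g sin(θ) = 5.3 × sin(53°) = 5.3 × 0.7986 = 4.23 m/s²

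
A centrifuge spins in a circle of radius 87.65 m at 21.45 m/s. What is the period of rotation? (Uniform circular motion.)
T = 2πr/v = 2π×87.65/21.45 = 25.67 s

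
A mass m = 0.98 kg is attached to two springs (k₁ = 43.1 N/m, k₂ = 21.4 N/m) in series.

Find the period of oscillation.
k_eq = k₁k₂/(k₁+k₂) = 14.3 N/m
T = 2π√(m/k_eq) = 2π√(0.98/14.3) = 1.645 s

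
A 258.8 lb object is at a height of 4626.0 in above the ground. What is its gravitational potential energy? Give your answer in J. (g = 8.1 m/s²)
PE = mgh = 117.4 kg × 8.1 m/s² × 117.5 m = 1.117e+05 J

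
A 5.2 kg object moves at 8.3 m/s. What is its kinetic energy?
KE = ½mv² = ½×5.2×8.3² = 179.114 J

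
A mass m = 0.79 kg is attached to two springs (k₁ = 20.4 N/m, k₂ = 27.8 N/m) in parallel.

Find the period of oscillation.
k_eq = k₁+k₂ = 48.2 N/m
T = 2π√(m/k_eq) = 2π√(0.79/48.2) = 0.8044 s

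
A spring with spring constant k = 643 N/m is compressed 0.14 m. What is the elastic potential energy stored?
PE = ½kx² = ½×643×0.14² = 6.301 J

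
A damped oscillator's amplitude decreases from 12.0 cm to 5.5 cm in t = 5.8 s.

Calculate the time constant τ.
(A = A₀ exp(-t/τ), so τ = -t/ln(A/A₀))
A/A₀ = 5.5/12.0 = 0.4583; ln(A/A₀) = -0.7802
τ = −t/ln(A/A₀) = −5.8/-0.7802 = 7.434 s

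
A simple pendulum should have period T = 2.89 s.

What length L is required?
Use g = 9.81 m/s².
T = 2π√(L/g) → L = g(T/2π)² = 9.81×(2.89/2π)² = 2.075 m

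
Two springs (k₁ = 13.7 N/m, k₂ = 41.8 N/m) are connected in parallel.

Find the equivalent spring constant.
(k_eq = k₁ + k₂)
k_eq = k₁ + k₂ = 13.7 + 41.8 = 55.5 N/m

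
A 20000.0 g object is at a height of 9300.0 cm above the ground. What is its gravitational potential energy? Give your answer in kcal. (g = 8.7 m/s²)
PE = mgh = 20 kg × 8.7 m/s² × 93 m = 1.618e+04 J = 3.868 kcal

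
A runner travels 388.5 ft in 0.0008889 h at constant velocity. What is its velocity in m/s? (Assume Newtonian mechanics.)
v = d/t (with unit conversion) = 37.0 m/s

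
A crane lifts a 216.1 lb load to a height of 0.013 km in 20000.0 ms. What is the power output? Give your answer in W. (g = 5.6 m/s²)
W = mgh = 98.02×5.6×13 = 7136 J
P = W/t = 7136/20 = 356.8 W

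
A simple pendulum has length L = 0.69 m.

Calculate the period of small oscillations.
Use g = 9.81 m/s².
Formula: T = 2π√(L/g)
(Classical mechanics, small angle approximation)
T = 2π√(L/g) = 2π√(0.69/9.81) = 1.666 s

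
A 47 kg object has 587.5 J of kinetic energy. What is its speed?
KE = ½mv² → v = √(2KE/m) = √(2×587.5/47) = 5.0 m/s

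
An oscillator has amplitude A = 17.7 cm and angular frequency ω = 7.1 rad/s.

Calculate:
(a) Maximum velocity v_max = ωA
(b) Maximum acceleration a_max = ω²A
v_max = ωA = 7.1×0.177 = 1.257 m/s
a_max = ω²A = 7.1²×0.177 = 8.923 m/s²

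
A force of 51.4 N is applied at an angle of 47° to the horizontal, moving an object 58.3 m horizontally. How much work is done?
W = Fd cosθ = 51.4×58.3×cos(47°) = 2043.7 J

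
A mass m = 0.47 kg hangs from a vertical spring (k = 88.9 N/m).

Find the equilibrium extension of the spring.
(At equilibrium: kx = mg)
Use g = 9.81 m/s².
x_eq = mg/k = 0.47×9.81/88.9 = 0.05186 m = 5.186 cm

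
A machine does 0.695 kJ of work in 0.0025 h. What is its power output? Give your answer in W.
P = W/t = 695 J / 9 s = 77.22 W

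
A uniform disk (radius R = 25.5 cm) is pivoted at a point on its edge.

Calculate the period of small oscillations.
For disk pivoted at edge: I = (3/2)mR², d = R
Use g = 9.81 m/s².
I/m = (3/2)R² = 0.09754 m²; d = R = 0.255 m
T = 2π√((3/2)R²/(gR)) = 2π√(3R/(2g)) = 1.241 s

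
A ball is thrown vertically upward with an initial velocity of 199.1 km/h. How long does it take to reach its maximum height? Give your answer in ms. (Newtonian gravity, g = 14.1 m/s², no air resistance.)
t_up = v₀/g (with unit conversion) = 3922.0 ms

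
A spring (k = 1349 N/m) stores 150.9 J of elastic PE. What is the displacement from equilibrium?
PE = ½kx² → x = √(2PE/k) = √(2×150.9/1349) = 0.473 m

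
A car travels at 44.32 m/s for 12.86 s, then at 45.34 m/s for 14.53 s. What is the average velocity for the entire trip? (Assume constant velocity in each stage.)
d₁ = v₁t₁ = 44.32 × 12.86 = 569.955 m
d₂ = v₂t₂ = 45.34 × 14.53 = 658.79 m
d_total = 1228.75 m, t_total = 27.39 s
v_avg = d_total/t_total = 1228.75/27.39 = 44.86 m/s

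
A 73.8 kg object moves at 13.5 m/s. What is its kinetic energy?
KE = ½mv² = ½×73.8×13.5² = 6725.025 J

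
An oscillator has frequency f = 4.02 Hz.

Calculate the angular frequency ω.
ω = 2πf = 2π×4.02 = 25.26 rad/s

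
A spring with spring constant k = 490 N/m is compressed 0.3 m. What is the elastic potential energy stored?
PE = ½kx² = ½×490×0.3² = 22.05 J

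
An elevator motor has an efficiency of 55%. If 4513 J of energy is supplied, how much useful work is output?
W_out = η × W_in = 0.55 × 4513 = 2482.2 J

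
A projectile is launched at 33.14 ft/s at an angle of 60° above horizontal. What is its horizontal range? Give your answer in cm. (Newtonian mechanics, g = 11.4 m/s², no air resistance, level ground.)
R = v₀² sin(2θ) / g (with unit conversion) = 775.1 cm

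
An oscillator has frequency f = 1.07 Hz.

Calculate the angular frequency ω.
ω = 2πf = 2π×1.07 = 6.723 rad/s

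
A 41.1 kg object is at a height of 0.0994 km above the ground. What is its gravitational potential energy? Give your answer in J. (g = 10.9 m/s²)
PE = mgh = 41.1 kg × 10.9 m/s² × 99.4 m = 4.453e+04 J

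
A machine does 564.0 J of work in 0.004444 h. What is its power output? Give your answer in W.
P = W/t = 564 J / 16 s = 35.25 W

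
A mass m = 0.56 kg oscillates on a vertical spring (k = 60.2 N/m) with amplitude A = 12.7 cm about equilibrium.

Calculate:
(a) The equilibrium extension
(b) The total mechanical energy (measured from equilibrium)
x_eq = mg/k = 0.56×9.81/60.2 = 0.09126 m = 9.126 cm
E = ½kA² = ½×60.2×(0.127)² = 0.4855 J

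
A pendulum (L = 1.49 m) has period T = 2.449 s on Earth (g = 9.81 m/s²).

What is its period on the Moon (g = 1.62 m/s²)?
T = 2π√(L/g), so T_moon/T_earth = √(g_earth/g_moon)
T_moon = 2π√(1.49/1.62) = 6.026 s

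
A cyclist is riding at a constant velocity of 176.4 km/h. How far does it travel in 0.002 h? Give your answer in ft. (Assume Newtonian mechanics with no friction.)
d = vt (with unit conversion) = 1157.0 ft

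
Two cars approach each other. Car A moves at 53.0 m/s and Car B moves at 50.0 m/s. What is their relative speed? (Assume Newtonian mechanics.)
v_rel = v_A + v_B = 53.0 + 50.0 = 103.0 m/s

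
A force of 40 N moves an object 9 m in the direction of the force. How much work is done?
W = Fd = 40×9 = 360.0 J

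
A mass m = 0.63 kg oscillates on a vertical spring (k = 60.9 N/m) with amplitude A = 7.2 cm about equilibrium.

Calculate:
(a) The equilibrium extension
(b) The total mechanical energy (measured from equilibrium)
x_eq = mg/k = 0.63×9.81/60.9 = 0.1015 m = 10.15 cm
E = ½kA² = ½×60.9×(0.072)² = 0.1579 J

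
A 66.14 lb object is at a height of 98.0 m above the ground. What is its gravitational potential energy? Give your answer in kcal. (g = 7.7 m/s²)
PE = mgh = 30 kg × 7.7 m/s² × 98 m = 2.264e+04 J = 5.411 kcal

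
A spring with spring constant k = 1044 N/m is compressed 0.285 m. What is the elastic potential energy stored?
PE = ½kx² = ½×1044×0.285² = 42.4 J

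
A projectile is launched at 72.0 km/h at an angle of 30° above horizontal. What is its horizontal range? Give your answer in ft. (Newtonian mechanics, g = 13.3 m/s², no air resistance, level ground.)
R = v₀² sin(2θ) / g (with unit conversion) = 85.45 ft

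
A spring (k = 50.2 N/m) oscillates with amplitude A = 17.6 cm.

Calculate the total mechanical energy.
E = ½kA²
E = ½kA² = ½×50.2×(0.176)² = 0.7775 J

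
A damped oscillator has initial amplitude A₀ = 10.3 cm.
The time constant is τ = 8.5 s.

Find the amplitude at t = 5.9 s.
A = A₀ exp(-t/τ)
A = A₀ exp(−t/τ) = 10.3×exp(−5.9/8.5) = 5.145 cm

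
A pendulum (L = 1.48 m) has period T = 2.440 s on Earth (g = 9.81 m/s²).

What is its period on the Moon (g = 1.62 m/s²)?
T = 2π√(L/g), so T_moon/T_earth = √(g_earth/g_moon)
T_moon = 2π√(1.48/1.62) = 6.006 s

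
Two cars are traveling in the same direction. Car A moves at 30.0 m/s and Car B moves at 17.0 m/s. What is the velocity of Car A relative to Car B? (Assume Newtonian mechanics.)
v_rel = v_A - v_B = 30.0 - 17.0 = 13.0 m/s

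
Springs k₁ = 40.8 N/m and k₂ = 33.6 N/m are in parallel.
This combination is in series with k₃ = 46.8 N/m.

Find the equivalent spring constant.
k₁₂ = k₁ + k₂ = 74.4 N/m (parallel)
1/k_eq = 1/k₁₂ + 1/k₃ → k_eq = 28.73 N/m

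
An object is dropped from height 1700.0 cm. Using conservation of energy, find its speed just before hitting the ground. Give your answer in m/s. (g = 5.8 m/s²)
mgh = ½mv² → v = √(2gh) = √(2×5.8×17) = 14.04 m/s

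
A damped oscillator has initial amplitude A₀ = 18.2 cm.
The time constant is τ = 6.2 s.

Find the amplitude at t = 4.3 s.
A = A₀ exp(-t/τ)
A = A₀ exp(−t/τ) = 18.2×exp(−4.3/6.2) = 9.096 cm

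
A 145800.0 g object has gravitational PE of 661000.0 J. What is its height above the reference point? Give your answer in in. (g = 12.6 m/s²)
PE = mgh → h = PE/(mg) = 6.61e+05 J / (145.8 kg × 12.6 m/s²) = 359.8 m = 14170.0 in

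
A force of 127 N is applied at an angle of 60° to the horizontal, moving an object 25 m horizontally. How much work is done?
W = Fd cosθ = 127×25×cos(60°) = 1587.5 J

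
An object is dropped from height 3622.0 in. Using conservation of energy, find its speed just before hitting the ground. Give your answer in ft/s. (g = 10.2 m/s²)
mgh = ½mv² → v = √(2gh) = √(2×10.2×92) = 43.32 m/s = 142.1 ft/s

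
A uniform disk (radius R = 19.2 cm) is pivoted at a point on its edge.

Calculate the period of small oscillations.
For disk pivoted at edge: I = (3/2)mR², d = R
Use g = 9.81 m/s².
I/m = (3/2)R² = 0.0553 m²; d = R = 0.192 m
T = 2π√((3/2)R²/(gR)) = 2π√(3R/(2g)) = 1.077 s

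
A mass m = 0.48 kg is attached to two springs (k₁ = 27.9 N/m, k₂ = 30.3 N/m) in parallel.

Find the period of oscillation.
k_eq = k₁+k₂ = 58.2 N/m
T = 2π√(m/k_eq) = 2π√(0.48/58.2) = 0.5706 s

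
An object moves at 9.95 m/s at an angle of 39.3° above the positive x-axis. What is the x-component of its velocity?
vₓ = v cos(θ) = 9.95 × cos(39.3°) = 7.7 m/s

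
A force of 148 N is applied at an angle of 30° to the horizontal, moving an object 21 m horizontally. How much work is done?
W = Fd cosθ = 148×21×cos(30°) = 2691.6 J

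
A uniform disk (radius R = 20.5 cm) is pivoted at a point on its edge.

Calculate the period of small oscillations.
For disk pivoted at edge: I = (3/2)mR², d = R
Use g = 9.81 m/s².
I/m = (3/2)R² = 0.06304 m²; d = R = 0.205 m
T = 2π√((3/2)R²/(gR)) = 2π√(3R/(2g)) = 1.112 s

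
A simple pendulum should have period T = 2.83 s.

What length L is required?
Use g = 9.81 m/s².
T = 2π√(L/g) → L = g(T/2π)² = 9.81×(2.83/2π)² = 1.99 m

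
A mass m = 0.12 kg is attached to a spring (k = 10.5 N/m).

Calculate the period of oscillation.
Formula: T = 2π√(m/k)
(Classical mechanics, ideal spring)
T = 2π√(m/k) = 2π√(0.12/10.5) = 0.6717 s; f = 1/T = 1.489 Hz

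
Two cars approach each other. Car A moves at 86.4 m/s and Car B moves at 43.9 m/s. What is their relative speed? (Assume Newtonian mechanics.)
v_rel = v_A + v_B = 86.4 + 43.9 = 130.3 m/s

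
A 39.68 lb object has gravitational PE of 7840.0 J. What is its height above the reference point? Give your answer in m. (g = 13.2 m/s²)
PE = mgh → h = PE/(mg) = 7840 J / (18 kg × 13.2 m/s²) = 33 m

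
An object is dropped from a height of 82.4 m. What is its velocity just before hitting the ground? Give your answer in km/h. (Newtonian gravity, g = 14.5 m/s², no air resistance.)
v = √(2gh) (with unit conversion) = 176.0 km/h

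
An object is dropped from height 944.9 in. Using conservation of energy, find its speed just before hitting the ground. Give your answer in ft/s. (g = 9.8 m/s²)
mgh = ½mv² → v = √(2gh) = √(2×9.8×24) = 21.69 m/s = 71.16 ft/s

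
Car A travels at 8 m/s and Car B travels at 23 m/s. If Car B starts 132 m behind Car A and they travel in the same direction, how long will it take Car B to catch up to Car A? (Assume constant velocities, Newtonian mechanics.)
Relative speed: v_rel = 23 - 8 = 15 m/s
Time to catch: t = d₀/v_rel = 132/15 = 8.8 s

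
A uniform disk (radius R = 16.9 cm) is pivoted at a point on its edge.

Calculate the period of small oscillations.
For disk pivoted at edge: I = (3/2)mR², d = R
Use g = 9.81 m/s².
I/m = (3/2)R² = 0.04284 m²; d = R = 0.169 m
T = 2π√((3/2)R²/(gR)) = 2π√(3R/(2g)) = 1.01 s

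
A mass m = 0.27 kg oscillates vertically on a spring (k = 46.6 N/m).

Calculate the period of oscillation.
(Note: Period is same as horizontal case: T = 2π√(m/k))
T = 2π√(m/k) = 2π√(0.27/46.6) = 0.4783 s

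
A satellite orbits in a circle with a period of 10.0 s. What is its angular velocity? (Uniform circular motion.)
ω = 2π/T = 2π/10.0 = 0.6283 rad/s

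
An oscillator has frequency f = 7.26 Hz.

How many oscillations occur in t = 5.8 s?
n = f×t = 7.26×5.8 = 42.11 oscillations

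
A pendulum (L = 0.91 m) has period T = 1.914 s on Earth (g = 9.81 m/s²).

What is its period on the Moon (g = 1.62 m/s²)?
T = 2π√(L/g), so T_moon/T_earth = √(g_earth/g_moon)
T_moon = 2π√(0.91/1.62) = 4.709 s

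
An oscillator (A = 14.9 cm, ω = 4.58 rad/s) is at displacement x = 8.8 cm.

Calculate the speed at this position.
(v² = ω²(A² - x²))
v = ω√(A² − x²) = 4.58×√(0.149² − 0.088²) = 0.5507 m/s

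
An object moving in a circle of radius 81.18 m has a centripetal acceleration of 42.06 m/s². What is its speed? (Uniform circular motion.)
v = √(a_c × r) = √(42.06 × 81.18) = 58.43 m/s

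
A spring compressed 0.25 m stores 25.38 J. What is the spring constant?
PE = ½kx² → k = 2PE/x² = 2×25.38/0.25² = 812.2 N/m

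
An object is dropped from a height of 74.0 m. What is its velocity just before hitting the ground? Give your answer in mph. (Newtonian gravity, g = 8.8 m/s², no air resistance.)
v = √(2gh) (with unit conversion) = 80.73 mph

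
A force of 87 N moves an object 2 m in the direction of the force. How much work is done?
W = Fd = 87×2 = 174.0 J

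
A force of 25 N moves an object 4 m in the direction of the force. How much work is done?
W = Fd = 25×4 = 100.0 J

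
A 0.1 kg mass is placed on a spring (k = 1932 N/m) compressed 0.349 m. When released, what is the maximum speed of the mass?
½kx² = ½mv² → v = x√(k/m) = 0.349×√(1932/0.1) = 48.51 m/s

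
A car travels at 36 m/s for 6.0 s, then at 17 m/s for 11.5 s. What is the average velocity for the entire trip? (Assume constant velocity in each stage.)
d₁ = v₁t₁ = 36 × 6.0 = 216 m
d₂ = v₂t₂ = 17 × 11.5 = 195.5 m
d_total = 411.5 m, t_total = 17.5 s
v_avg = d_total/t_total = 411.5/17.5 = 23.51 m/s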